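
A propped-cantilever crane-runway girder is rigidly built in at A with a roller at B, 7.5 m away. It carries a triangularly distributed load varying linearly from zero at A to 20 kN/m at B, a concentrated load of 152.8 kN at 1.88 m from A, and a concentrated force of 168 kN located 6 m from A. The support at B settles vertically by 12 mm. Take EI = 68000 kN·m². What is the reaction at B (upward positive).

R_B = 166.9 kN

Take the reaction at B as the redundant and release it; the primary structure is a cantilever fixed at A.
Downward deflection at the released point B due to the loads:
  triangular load, peak 20 at the free end: 11w₀L⁴/(120EI) = 5801/EI
  point load 152.8 at a = 1.88: Pa²(3L − a)/(6EI) = 1856/EI
  point load 168 at a = 6: Pa²(3L − a)/(6EI) = 16632/EI
  δ_0 = 24289/EI
Flexibility coefficient — unit upward force at B: δ_{BB} = L³/(3EI) = 140.6/EI.
With EI = 68000 kN·m²: δ_0 = 0.35719 m and δ_{BB} = 0.002068 m/kN.
Compatibility — the beam at B must follow the support down by 0.012 m: δ_0 − R_B·δ_{BB} = 0.012, so R_B = (0.35719 − 0.012)/0.002068 = 166.9 kN.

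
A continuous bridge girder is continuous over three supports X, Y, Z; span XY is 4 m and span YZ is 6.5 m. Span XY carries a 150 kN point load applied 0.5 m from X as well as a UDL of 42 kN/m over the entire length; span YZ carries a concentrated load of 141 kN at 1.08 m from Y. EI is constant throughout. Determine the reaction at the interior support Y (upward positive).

Take M_Y as the redundant. Released structure: two simple spans XY and YZ with a hinge at Y.
Discontinuity in slope at Y on the released structure — sum the simple-span end rotations:
  span XY: point load 150 at a = 0.5: Pab(L + a)/(6LEI) = 49.22/EI
  span XY: UDL 42: wL³/(24EI) = 112/EI
  span YZ: point load 141 at a = 1.08: Pab(L + b)/(6LEI) = 252.3/EI
  relative rotation θ_0 = (161.2 + 252.3)/EI = 413.5/EI
A unit hogging moment at Y produces rotation L₁/(3EI) + L₂/(3EI) = 3.5/EI.
Slope continuity at Y: θ_0 = M_Y·3.5/EI, so M_Y = 413.5/3.5 = 118.1 kN·m (hogging).
Span XY, ΣM about X with M_Y applied at Y: R_Y^{XY}·4 = 411 + 118.1, so R_Y^{XY} = 132.3 kN and R_X = 318 − 132.3 = 185.7 kN.
Span YZ, ΣM about Z: R_Y^{YZ}·6.5 = 764.2 + 118.1, so R_Y^{YZ} = 135.7 kN and R_Z = 141 − 135.7 = 5.253 kN.
R_Y = 132.3 + 135.7 = 268 kN.

R_Y = 268 kN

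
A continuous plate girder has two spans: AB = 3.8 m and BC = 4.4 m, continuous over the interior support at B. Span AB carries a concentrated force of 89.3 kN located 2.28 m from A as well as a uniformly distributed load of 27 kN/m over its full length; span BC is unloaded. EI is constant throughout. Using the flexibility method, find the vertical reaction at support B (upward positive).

R_B = 130.8 kN

Insert a hinge at B; M_B is the redundant, and each span becomes simply supported.
Discontinuity in slope at B on the released structure — sum the simple-span end rotations:
  span AB: point load 89.3 at a = 2.28: Pab(L + a)/(6LEI) = 82.53/EI
  span AB: UDL 27: wL³/(24EI) = 61.73/EI
  relative rotation θ_0 = (144.3 + 0)/EI = 144.3/EI
A unit hogging moment at B produces rotation L₁/(3EI) + L₂/(3EI) = 2.733/EI.
Slope continuity at B: θ_0 = M_B·2.733/EI, so M_B = 144.3/2.733 = 52.78 kN·m (hogging).
Span AB, ΣM about A with M_B applied at B: R_B^{AB}·3.8 = 398.5 + 52.78, so R_B^{AB} = 118.8 kN and R_A = 191.9 − 118.8 = 73.13 kN.
Span BC, ΣM about C: R_B^{BC}·4.4 = 0 + 52.78, so R_B^{BC} = 11.99 kN and R_C = 0 − 11.99 = -11.99 kN.
R_B = 118.8 + 11.99 = 130.8 kN.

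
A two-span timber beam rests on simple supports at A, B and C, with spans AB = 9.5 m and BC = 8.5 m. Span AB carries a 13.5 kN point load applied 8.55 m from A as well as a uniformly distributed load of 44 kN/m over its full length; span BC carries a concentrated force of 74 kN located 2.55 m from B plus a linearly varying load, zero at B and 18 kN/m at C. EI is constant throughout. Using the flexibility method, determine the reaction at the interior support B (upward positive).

R_B = 377.9 kN

Insert a hinge at B; M_B is the redundant, and each span becomes simply supported.
Discontinuity in slope at B on the released structure — sum the simple-span end rotations:
  span AB: point load 13.5 at a = 8.55: Pab(L + a)/(6LEI) = 34.72/EI
  span AB: UDL 44: wL³/(24EI) = 1572/EI
  span BC: point load 74 at a = 2.55: Pab(L + b)/(6LEI) = 318.1/EI
  span BC: triangular load, peak 18: 7w₀L³/(360EI) = 214.9/EI
  relative rotation θ_0 = (1607 + 533.1)/EI = 2140/EI
A unit hogging moment at B produces rotation L₁/(3EI) + L₂/(3EI) = 6/EI.
Compatibility: M_B·(L₁+L₂)/(3EI) = θ_0, giving M_B = 356.6 kN·m (hogging).
Span AB, ΣM about A with M_B applied at B: R_B^{AB}·9.5 = 2101 + 356.6, so R_B^{AB} = 258.7 kN and R_A = 431.5 − 258.7 = 172.8 kN.
Span BC, ΣM about C: R_B^{BC}·8.5 = 657 + 356.6, so R_B^{BC} = 119.3 kN and R_C = 150.5 − 119.3 = 31.25 kN.
R_B = 258.7 + 119.3 = 377.9 kN.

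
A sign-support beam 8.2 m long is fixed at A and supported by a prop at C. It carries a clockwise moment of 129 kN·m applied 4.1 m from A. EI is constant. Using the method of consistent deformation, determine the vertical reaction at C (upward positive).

Choose R_C as the redundant. The primary structure is the cantilever fixed at A.
Primary-structure tip deflection at C by superposition:
  clockwise couple 129 at a = 4.1: M₀a(2L − a)/(2EI) = 3253/EI
Flexibility coefficient — unit upward force at C: δ_{CC} = L³/(3EI) = 183.8/EI.
Compatibility at C: δ_0 − R_C·δ_{CC} = 0, so R_C = 3253/183.8 = 17.7 kN.

R_C = 17.7 kN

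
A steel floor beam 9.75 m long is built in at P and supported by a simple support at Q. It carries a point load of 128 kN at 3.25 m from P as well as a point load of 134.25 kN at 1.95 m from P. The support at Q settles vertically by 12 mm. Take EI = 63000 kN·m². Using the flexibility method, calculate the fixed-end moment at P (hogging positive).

Choose R_Q as the redundant. The primary structure is the cantilever fixed at P.
Deflection at Q on the released cantilever, summing each load's contribution:
  point load 128 at a = 3.25: Pa²(3L − a)/(6EI) = 5859/EI
  point load 134.25 at a = 1.95: Pa²(3L − a)/(6EI) = 2323/EI
  δ_0 = 8181/EI
Flexibility coefficient — unit upward force at Q: δ_{QQ} = L³/(3EI) = 309/EI.
With EI = 63000 kN·m²: δ_0 = 0.12986 m and δ_{QQ} = 0.004904 m/kN.
Compatibility — the beam at Q must follow the support down by 0.012 m: δ_0 − R_Q·δ_{QQ} = 0.012, so R_Q = (0.12986 − 0.012)/0.004904 = 24.03 kN.
Moment equilibrium about P: M_P = Σ(load moments about P) − R_Q·L = 677.8 − 24.03×9.75 = 443.5 kN·m.

M_P = 443.5 kN·m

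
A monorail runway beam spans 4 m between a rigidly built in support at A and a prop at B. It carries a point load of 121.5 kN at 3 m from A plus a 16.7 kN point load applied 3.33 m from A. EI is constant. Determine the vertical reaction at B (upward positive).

R_B = 89.43 kN

Release the roller at B. Primary structure: cantilever fixed at A.
Free-end deflection of the primary structure under the applied loading (downward +):
  point load 121.5 at a = 3: Pa²(3L − a)/(6EI) = 1640/EI
  point load 16.7 at a = 3.33: Pa²(3L − a)/(6EI) = 267.6/EI
  δ_0 = 1908/EI
Flexibility coefficient — unit upward force at B: δ_{BB} = L³/(3EI) = 21.33/EI.
Compatibility at B: δ_0 − R_B·δ_{BB} = 0, so R_B = 1908/21.33 = 89.43 kN.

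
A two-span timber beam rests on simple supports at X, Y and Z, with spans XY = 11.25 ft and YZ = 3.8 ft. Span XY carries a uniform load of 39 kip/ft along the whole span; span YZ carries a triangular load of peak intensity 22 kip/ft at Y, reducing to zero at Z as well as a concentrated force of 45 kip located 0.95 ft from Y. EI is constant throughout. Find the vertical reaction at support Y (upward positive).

Take M_Y as the redundant. Released structure: two simple spans XY and YZ with a hinge at Y.
End slopes at the hinge Y, treating each span as simply supported:
  span XY: UDL 39: wL³/(24EI) = 2314/EI
  span YZ: triangular load, peak 22: w₀L³/(45EI) = 26.83/EI
  span YZ: point load 45 at a = 0.95: Pab(L + b)/(6LEI) = 35.54/EI
  relative rotation θ_0 = (2314 + 62.36)/EI = 2376/EI
A unit hogging moment at Y produces rotation L₁/(3EI) + L₂/(3EI) = 5.017/EI.
Slope continuity at Y: θ_0 = M_Y·5.017/EI, so M_Y = 2376/5.017 = 473.6 kip·ft (hogging).
Span XY, ΣM about X with M_Y applied at Y: R_Y^{XY}·11.25 = 2468 + 473.6, so R_Y^{XY} = 261.5 kip and R_X = 438.8 − 261.5 = 177.3 kip.
Span YZ, ΣM about Z: R_Y^{YZ}·3.8 = 234.1 + 473.6, so R_Y^{YZ} = 186.3 kip and R_Z = 86.8 − 186.3 = -99.46 kip.
R_Y = 261.5 + 186.3 = 447.7 kip.

R_Y = 447.7 kip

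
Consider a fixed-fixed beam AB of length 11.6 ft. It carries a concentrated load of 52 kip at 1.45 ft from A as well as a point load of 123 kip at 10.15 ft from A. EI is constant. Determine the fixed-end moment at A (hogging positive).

Take the two fixed-end moments M_A, M_B as redundants; the released structure is the simple span AB.
Simple-span end rotations at A and B under the given loads:
  at A: point load 52 at a = 1.45: Pab(L + b)/(6LEI) = 239.2/EI
  at B: point load 52 at a = 1.45: Pab(L + a)/(6LEI) = 143.5/EI
  at A: point load 123 at a = 10.15: Pab(L + b)/(6LEI) = 339.4/EI
  at B: point load 123 at a = 10.15: Pab(L + a)/(6LEI) = 565.7/EI
  θ_A0 = 578.6/EI,  θ_B0 = 709.2/EI
Flexibility coefficients: a unit moment at one end gives L/(3EI) there and L/(6EI) at the far end, so f₁₁ = f₂₂ = 3.867/EI and f₁₂ = f₂₁ = 1.933/EI.
Compatibility — zero rotation at each built-in end:
  3.867 M_A + 1.933 M_B = 578.6
  1.933 M_A + 3.867 M_B = 709.2
Solving the pair gives M_A = 77.24 kip·ft and M_B = 144.8 kip·ft (hogging).

M_A = 77.24 kip·ft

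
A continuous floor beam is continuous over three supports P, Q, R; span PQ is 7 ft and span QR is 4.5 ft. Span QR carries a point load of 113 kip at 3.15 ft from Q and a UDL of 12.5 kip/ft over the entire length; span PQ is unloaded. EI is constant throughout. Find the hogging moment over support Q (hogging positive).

Release continuity at Q by inserting a hinge; the redundant is the internal moment M_Q. The primary structure is two simply-supported spans PQ and QR.
Rotations at Q on the released spans (each span's end-slope, ×1/EI):
  span QR: point load 113 at a = 3.15: Pab(L + b)/(6LEI) = 104.1/EI
  span QR: UDL 12.5: wL³/(24EI) = 47.46/EI
  relative rotation θ_0 = (0 + 151.6)/EI = 151.6/EI
A unit hogging moment at Q produces rotation L₁/(3EI) + L₂/(3EI) = 3.833/EI.
Compatibility: M_Q·(L₁+L₂)/(3EI) = θ_0, giving M_Q = 39.54 kip·ft (hogging).

M_Q = 39.54 kip·ft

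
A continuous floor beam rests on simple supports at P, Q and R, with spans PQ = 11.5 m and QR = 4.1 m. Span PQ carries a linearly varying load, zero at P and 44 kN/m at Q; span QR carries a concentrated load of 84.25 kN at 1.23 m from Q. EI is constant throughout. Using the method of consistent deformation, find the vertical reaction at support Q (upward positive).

R_Q = 327.6 kN

Take M_Q as the redundant. Released structure: two simple spans PQ and QR with a hinge at Q.
Rotations at Q on the released spans (each span's end-slope, ×1/EI):
  span PQ: triangular load, peak 44: w₀L³/(45EI) = 1487/EI
  span QR: point load 84.25 at a = 1.23: Pab(L + b)/(6LEI) = 84.27/EI
  relative rotation θ_0 = (1487 + 84.27)/EI = 1571/EI
A unit hogging moment at Q produces rotation L₁/(3EI) + L₂/(3EI) = 5.2/EI.
Compatibility: M_Q·(L₁+L₂)/(3EI) = θ_0, giving M_Q = 302.2 kN·m (hogging).
Span PQ, ΣM about P with M_Q applied at Q: R_Q^{PQ}·11.5 = 1940 + 302.2, so R_Q^{PQ} = 194.9 kN and R_P = 253 − 194.9 = 58.06 kN.
Span QR, ΣM about R: R_Q^{QR}·4.1 = 241.8 + 302.2, so R_Q^{QR} = 132.7 kN and R_R = 84.25 − 132.7 = -48.43 kN.
R_Q = 194.9 + 132.7 = 327.6 kN.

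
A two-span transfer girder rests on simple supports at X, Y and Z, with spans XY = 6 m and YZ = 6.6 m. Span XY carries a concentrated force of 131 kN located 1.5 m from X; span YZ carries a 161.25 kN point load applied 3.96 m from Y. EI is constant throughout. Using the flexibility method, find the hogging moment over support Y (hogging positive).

M_Y = 137.5 kN·m

Release continuity at Y by inserting a hinge; the redundant is the internal moment M_Y. The primary structure is two simply-supported spans XY and YZ.
End slopes at the hinge Y, treating each span as simply supported:
  span XY: point load 131 at a = 1.5: Pab(L + a)/(6LEI) = 184.2/EI
  span YZ: point load 161.25 at a = 3.96: Pab(L + b)/(6LEI) = 393.3/EI
  relative rotation θ_0 = (184.2 + 393.3)/EI = 577.6/EI
A unit hogging moment at Y produces rotation L₁/(3EI) + L₂/(3EI) = 4.2/EI.
Compatibility: M_Y·(L₁+L₂)/(3EI) = θ_0, giving M_Y = 137.5 kN·m (hogging).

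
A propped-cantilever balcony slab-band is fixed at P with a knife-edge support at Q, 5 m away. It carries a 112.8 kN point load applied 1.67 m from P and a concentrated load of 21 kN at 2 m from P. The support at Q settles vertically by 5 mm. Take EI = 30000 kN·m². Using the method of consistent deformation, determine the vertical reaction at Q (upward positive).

R_Q = 17.54 kN

Release the roller at Q. Primary structure: cantilever fixed at P.
Downward deflection at the released point Q due to the loads:
  point load 112.8 at a = 1.67: Pa²(3L − a)/(6EI) = 698.9/EI
  point load 21 at a = 2: Pa²(3L − a)/(6EI) = 182/EI
  δ_0 = 880.9/EI
Tip deflection under a unit load at Q: L³/(3EI) = 41.67/EI.
With EI = 30000 kN·m²: δ_0 = 0.029364 m and δ_{QQ} = 0.001389 m/kN.
Compatibility — the beam at Q must follow the support down by 0.005 m: δ_0 − R_Q·δ_{QQ} = 0.005, so R_Q = (0.029364 − 0.005)/0.001389 = 17.54 kN.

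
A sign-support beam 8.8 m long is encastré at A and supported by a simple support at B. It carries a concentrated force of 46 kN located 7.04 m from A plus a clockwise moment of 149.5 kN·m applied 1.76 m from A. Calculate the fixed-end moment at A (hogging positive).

M_A = 107.6 kN·m

Release the roller at B. Primary structure: cantilever fixed at A.
Deflection at B on the released cantilever, summing each load's contribution:
  point load 46 at a = 7.04: Pa²(3L − a)/(6EI) = 7356/EI
  clockwise couple 149.5 at a = 1.76: M₀a(2L − a)/(2EI) = 2084/EI
  δ_0 = 9440/EI
Tip deflection under a unit load at B: L³/(3EI) = 227.2/EI.
The prop prevents deflection at B: R_B = δ_0/δ_{BB} = 9440/227.2 = 41.56 kN.
Moment equilibrium about A: M_A = Σ(load moments about A) − R_B·L = 473.3 − 41.56×8.8 = 107.6 kN·m.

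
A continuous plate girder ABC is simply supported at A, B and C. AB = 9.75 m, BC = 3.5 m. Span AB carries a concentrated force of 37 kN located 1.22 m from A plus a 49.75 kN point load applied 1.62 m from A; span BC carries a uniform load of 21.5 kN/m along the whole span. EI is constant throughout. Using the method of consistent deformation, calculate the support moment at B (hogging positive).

Release continuity at B by inserting a hinge; the redundant is the internal moment M_B. The primary structure is two simply-supported spans AB and BC.
End slopes at the hinge B, treating each span as simply supported:
  span AB: point load 37 at a = 1.22: Pab(L + a)/(6LEI) = 72.2/EI
  span AB: point load 49.75 at a = 1.62: Pab(L + a)/(6LEI) = 127.4/EI
  span BC: UDL 21.5: wL³/(24EI) = 38.41/EI
  relative rotation θ_0 = (199.6 + 38.41)/EI = 238/EI
A unit hogging moment at B produces rotation L₁/(3EI) + L₂/(3EI) = 4.417/EI.
Slope continuity at B: θ_0 = M_B·4.417/EI, so M_B = 238/4.417 = 53.88 kN·m (hogging).

M_B = 53.88 kN·m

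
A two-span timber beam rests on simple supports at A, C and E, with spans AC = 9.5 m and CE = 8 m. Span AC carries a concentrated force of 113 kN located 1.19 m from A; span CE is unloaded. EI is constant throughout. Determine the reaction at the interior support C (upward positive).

Take M_C as the redundant. Released structure: two simple spans AC and CE with a hinge at C.
Discontinuity in slope at C on the released structure — sum the simple-span end rotations:
  span AC: point load 113 at a = 1.19: Pab(L + a)/(6LEI) = 209.6/EI
  relative rotation θ_0 = (209.6 + 0)/EI = 209.6/EI
A unit hogging moment at C produces rotation L₁/(3EI) + L₂/(3EI) = 5.833/EI.
Compatibility: M_C·(L₁+L₂)/(3EI) = θ_0, giving M_C = 35.93 kN·m (hogging).
Span AC, ΣM about A with M_C applied at C: R_C^{AC}·9.5 = 134.5 + 35.93, so R_C^{AC} = 17.94 kN and R_A = 113 − 17.94 = 95.06 kN.
Span CE, ΣM about E: R_C^{CE}·8 = 0 + 35.93, so R_C^{CE} = 4.491 kN and R_E = 0 − 4.491 = -4.491 kN.
R_C = 17.94 + 4.491 = 22.43 kN.

R_C = 22.43 kN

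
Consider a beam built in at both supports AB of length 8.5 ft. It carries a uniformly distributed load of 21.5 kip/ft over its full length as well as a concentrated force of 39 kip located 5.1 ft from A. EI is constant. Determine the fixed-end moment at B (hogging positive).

M_B = 177.2 kip·ft

Release both end moments; the primary structure is a simply-supported span AB with redundants M_A and M_B.
On the primary (simply-supported) span, the end slopes from the loading are:
  at A: UDL 21.5: wL³/(24EI) = 550.2/EI
  at B: UDL 21.5: wL³/(24EI) = 550.2/EI
  at A: point load 39 at a = 5.1: Pab(L + b)/(6LEI) = 157.8/EI
  at B: point load 39 at a = 5.1: Pab(L + a)/(6LEI) = 180.3/EI
  θ_A0 = 707.9/EI,  θ_B0 = 730.5/EI
Flexibility coefficients: a unit moment at one end gives L/(3EI) there and L/(6EI) at the far end, so f₁₁ = f₂₂ = 2.833/EI and f₁₂ = f₂₁ = 1.417/EI.
Compatibility — zero rotation at each built-in end:
  2.833 M_A + 1.417 M_B = 707.9
  1.417 M_A + 2.833 M_B = 730.5
Solving the pair gives M_A = 161.3 kip·ft and M_B = 177.2 kip·ft (hogging).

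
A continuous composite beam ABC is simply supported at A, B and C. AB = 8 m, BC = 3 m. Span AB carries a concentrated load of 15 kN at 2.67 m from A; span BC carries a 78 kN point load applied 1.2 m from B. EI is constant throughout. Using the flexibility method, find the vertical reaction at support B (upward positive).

R_B = 63.35 kN

Take M_B as the redundant. Released structure: two simple spans AB and BC with a hinge at B.
Discontinuity in slope at B on the released structure — sum the simple-span end rotations:
  span AB: point load 15 at a = 2.67: Pab(L + a)/(6LEI) = 47.45/EI
  span BC: point load 78 at a = 1.2: Pab(L + b)/(6LEI) = 44.93/EI
  relative rotation θ_0 = (47.45 + 44.93)/EI = 92.38/EI
A unit hogging moment at B produces rotation L₁/(3EI) + L₂/(3EI) = 3.667/EI.
Compatibility: M_B·(L₁+L₂)/(3EI) = θ_0, giving M_B = 25.19 kN·m (hogging).
Span AB, ΣM about A with M_B applied at B: R_B^{AB}·8 = 40.05 + 25.19, so R_B^{AB} = 8.156 kN and R_A = 15 − 8.156 = 6.844 kN.
Span BC, ΣM about C: R_B^{BC}·3 = 140.4 + 25.19, so R_B^{BC} = 55.2 kN and R_C = 78 − 55.2 = 22.8 kN.
R_B = 8.156 + 55.2 = 63.35 kN.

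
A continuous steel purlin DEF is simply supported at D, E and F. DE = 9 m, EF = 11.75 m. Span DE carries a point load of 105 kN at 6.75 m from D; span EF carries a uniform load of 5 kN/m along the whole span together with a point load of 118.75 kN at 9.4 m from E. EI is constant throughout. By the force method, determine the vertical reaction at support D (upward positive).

Take M_E as the redundant. Released structure: two simple spans DE and EF with a hinge at E.
Discontinuity in slope at E on the released structure — sum the simple-span end rotations:
  span DE: point load 105 at a = 6.75: Pab(L + a)/(6LEI) = 465.1/EI
  span EF: UDL 5: wL³/(24EI) = 338/EI
  span EF: point load 118.75 at a = 9.4: Pab(L + b)/(6LEI) = 524.6/EI
  relative rotation θ_0 = (465.1 + 862.6)/EI = 1328/EI
A unit hogging moment at E produces rotation L₁/(3EI) + L₂/(3EI) = 6.917/EI.
Slope continuity at E: θ_0 = M_E·6.917/EI, so M_E = 1328/6.917 = 192 kN·m (hogging).
Span DE, ΣM about D with M_E applied at E: R_E^{DE}·9 = 708.8 + 192, so R_E^{DE} = 100.1 kN and R_D = 105 − 100.1 = 4.921 kN.

R_D = 4.921 kN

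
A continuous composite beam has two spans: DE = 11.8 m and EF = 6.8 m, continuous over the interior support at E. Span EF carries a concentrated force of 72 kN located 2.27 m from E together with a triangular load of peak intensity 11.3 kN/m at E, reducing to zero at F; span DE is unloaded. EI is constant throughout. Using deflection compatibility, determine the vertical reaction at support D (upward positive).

R_D = -3.89 kN

Release continuity at E by inserting a hinge; the redundant is the internal moment M_E. The primary structure is two simply-supported spans DE and EF.
End slopes at the hinge E, treating each span as simply supported:
  span EF: point load 72 at a = 2.27: Pab(L + b)/(6LEI) = 205.6/EI
  span EF: triangular load, peak 11.3: w₀L³/(45EI) = 78.96/EI
  relative rotation θ_0 = (0 + 284.6)/EI = 284.6/EI
A unit hogging moment at E produces rotation L₁/(3EI) + L₂/(3EI) = 6.2/EI.
Compatibility: M_E·(L₁+L₂)/(3EI) = θ_0, giving M_E = 45.9 kN·m (hogging).
Span DE, ΣM about D with M_E applied at E: R_E^{DE}·11.8 = 0 + 45.9, so R_E^{DE} = 3.89 kN and R_D = 0 − 3.89 = -3.89 kN.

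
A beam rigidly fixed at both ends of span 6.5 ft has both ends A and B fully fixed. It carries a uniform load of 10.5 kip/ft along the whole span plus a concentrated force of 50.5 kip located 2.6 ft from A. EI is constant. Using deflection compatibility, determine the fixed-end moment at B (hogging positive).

Take the two fixed-end moments M_A, M_B as redundants; the released structure is the simple span AB.
End rotations of the released simple span under the applied load (×1/EI):
  at A: UDL 10.5: wL³/(24EI) = 120.1/EI
  at B: UDL 10.5: wL³/(24EI) = 120.1/EI
  at A: point load 50.5 at a = 2.6: Pab(L + b)/(6LEI) = 136.6/EI
  at B: point load 50.5 at a = 2.6: Pab(L + a)/(6LEI) = 119.5/EI
  θ_A0 = 256.7/EI,  θ_B0 = 239.6/EI
Flexibility coefficients: a unit moment at one end gives L/(3EI) there and L/(6EI) at the far end, so f₁₁ = f₂₂ = 2.167/EI and f₁₂ = f₂₁ = 1.083/EI.
Compatibility — zero rotation at each built-in end:
  2.167 M_A + 1.083 M_B = 256.7
  1.083 M_A + 2.167 M_B = 239.6
Solving the pair gives M_A = 84.24 kip·ft and M_B = 68.48 kip·ft (hogging).

M_B = 68.48 kip·ft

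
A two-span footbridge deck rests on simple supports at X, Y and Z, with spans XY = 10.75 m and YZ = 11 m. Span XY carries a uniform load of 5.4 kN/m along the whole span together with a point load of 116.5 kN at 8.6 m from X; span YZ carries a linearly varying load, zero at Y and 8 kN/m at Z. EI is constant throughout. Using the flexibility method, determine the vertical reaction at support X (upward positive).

R_X = 37.79 kN

Take M_Y as the redundant. Released structure: two simple spans XY and YZ with a hinge at Y.
Discontinuity in slope at Y on the released structure — sum the simple-span end rotations:
  span XY: UDL 5.4: wL³/(24EI) = 279.5/EI
  span XY: point load 116.5 at a = 8.6: Pab(L + a)/(6LEI) = 646.2/EI
  span YZ: triangular load, peak 8: 7w₀L³/(360EI) = 207/EI
  relative rotation θ_0 = (925.7 + 207)/EI = 1133/EI
A unit hogging moment at Y produces rotation L₁/(3EI) + L₂/(3EI) = 7.25/EI.
Compatibility: M_Y·(L₁+L₂)/(3EI) = θ_0, giving M_Y = 156.2 kN·m (hogging).
Span XY, ΣM about X with M_Y applied at Y: R_Y^{XY}·10.75 = 1314 + 156.2, so R_Y^{XY} = 136.8 kN and R_X = 174.6 − 136.8 = 37.79 kN.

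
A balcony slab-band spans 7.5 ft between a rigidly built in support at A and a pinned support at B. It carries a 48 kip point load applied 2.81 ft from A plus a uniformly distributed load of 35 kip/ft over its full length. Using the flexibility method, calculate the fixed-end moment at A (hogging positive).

M_A = 314.6 kip·ft

Take the reaction at B as the redundant and release it; the primary structure is a cantilever fixed at A.
Primary-structure tip deflection at B by superposition:
  point load 48 at a = 2.81: Pa²(3L − a)/(6EI) = 1244/EI
  UDL 35: wL⁴/(8EI) = 13843/EI
  δ_0 = 15087/EI
Tip deflection under a unit load at B: L³/(3EI) = 140.6/EI.
Compatibility at B: δ_0 − R_B·δ_{BB} = 0, so R_B = 15087/140.6 = 107.3 kip.
Moment equilibrium about A: M_A = Σ(load moments about A) − R_B·L = 1119 − 107.3×7.5 = 314.6 kip·ft.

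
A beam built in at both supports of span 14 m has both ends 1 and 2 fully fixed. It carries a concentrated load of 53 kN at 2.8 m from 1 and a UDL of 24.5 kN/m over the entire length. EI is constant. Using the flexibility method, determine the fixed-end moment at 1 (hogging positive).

Take the two fixed-end moments M_1, M_2 as redundants; the released structure is the simple span 12.
End rotations of the released simple span under the applied load (×1/EI):
  at 1: point load 53 at a = 2.8: Pab(L + b)/(6LEI) = 498.6/EI
  at 2: point load 53 at a = 2.8: Pab(L + a)/(6LEI) = 332.4/EI
  at 1: UDL 24.5: wL³/(24EI) = 2801/EI
  at 2: UDL 24.5: wL³/(24EI) = 2801/EI
  θ_10 = 3300/EI,  θ_20 = 3134/EI
Flexibility coefficients: a unit moment at one end gives L/(3EI) there and L/(6EI) at the far end, so f₁₁ = f₂₂ = 4.667/EI and f₁₂ = f₂₁ = 2.333/EI.
Compatibility — zero rotation at each built-in end:
  4.667 M_1 + 2.333 M_2 = 3300
  2.333 M_1 + 4.667 M_2 = 3134
Solving the pair gives M_1 = 495.1 kN·m and M_2 = 423.9 kN·m (hogging).

M_1 = 495.1 kN·m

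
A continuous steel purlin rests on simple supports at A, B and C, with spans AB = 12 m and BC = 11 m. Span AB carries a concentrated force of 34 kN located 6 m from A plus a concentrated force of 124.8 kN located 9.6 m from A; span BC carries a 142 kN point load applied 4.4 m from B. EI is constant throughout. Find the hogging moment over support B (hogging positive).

M_B = 295.9 kN·m

Release continuity at B by inserting a hinge; the redundant is the internal moment M_B. The primary structure is two simply-supported spans AB and BC.
End slopes at the hinge B, treating each span as simply supported:
  span AB: point load 34 at a = 6: Pab(L + a)/(6LEI) = 306/EI
  span AB: point load 124.8 at a = 9.6: Pab(L + a)/(6LEI) = 862.6/EI
  span BC: point load 142 at a = 4.4: Pab(L + b)/(6LEI) = 1100/EI
  relative rotation θ_0 = (1169 + 1100)/EI = 2268/EI
A unit hogging moment at B produces rotation L₁/(3EI) + L₂/(3EI) = 7.667/EI.
Compatibility: M_B·(L₁+L₂)/(3EI) = θ_0, giving M_B = 295.9 kN·m (hogging).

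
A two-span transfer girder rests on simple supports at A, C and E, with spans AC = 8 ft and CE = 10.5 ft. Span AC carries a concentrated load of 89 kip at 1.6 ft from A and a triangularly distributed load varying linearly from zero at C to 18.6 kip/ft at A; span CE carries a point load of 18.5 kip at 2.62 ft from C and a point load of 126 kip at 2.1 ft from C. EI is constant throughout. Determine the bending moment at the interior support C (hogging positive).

M_C = 185.8 kip·ft

Insert a hinge at C; M_C is the redundant, and each span becomes simply supported.
Rotations at C on the released spans (each span's end-slope, ×1/EI):
  span AC: point load 89 at a = 1.6: Pab(L + a)/(6LEI) = 182.3/EI
  span AC: triangular load, peak 18.6: 7w₀L³/(360EI) = 185.2/EI
  span CE: point load 18.5 at a = 2.62: Pab(L + b)/(6LEI) = 111.4/EI
  span CE: point load 126 at a = 2.1: Pab(L + b)/(6LEI) = 666.8/EI
  relative rotation θ_0 = (367.4 + 778.2)/EI = 1146/EI
A unit hogging moment at C produces rotation L₁/(3EI) + L₂/(3EI) = 6.167/EI.
Compatibility: M_C·(L₁+L₂)/(3EI) = θ_0, giving M_C = 185.8 kip·ft (hogging).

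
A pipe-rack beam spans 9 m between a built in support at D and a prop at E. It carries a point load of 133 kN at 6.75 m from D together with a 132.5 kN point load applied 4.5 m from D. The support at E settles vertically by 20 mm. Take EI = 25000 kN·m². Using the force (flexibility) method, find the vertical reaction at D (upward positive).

R_D = 142 kN

Take the reaction at E as the redundant and release it; the primary structure is a cantilever fixed at D.
Free-end deflection of the primary structure under the applied loading (downward +):
  point load 133 at a = 6.75: Pa²(3L − a)/(6EI) = 20452/EI
  point load 132.5 at a = 4.5: Pa²(3L − a)/(6EI) = 10062/EI
  δ_0 = 30514/EI
Tip deflection under a unit load at E: L³/(3EI) = 243/EI.
With EI = 25000 kN·m²: δ_0 = 1.2205 m and δ_{EE} = 0.00972 m/kN.
Compatibility — the beam at E must follow the support down by 0.02 m: δ_0 − R_E·δ_{EE} = 0.02, so R_E = (1.2205 − 0.02)/0.00972 = 123.5 kN.
Vertical equilibrium: R_D = ΣP − R_E = 265.5 − 123.5 = 142 kN.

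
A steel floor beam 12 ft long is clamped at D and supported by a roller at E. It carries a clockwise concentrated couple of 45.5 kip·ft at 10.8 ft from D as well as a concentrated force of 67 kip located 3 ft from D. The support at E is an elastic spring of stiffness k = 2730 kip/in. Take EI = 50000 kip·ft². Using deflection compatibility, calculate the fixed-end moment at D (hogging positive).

M_D = 110.2 kip·ft

Choose R_E as the redundant. The primary structure is the cantilever fixed at D.
Free-end deflection of the primary structure under the applied loading (downward +):
  clockwise couple 45.5 at a = 10.8: M₀a(2L − a)/(2EI) = 3243/EI
  point load 67 at a = 3: Pa²(3L − a)/(6EI) = 3316/EI
  δ_0 = 6560/EI
Tip deflection under a unit load at E: L³/(3EI) = 576/EI.
With EI = 50000 kip·ft²: δ_0 = 0.13119 ft and δ_{EE} = 0.01152 ft/kip.
Compatibility — the spring shortens by R_E/k under the reaction it provides: δ_0 − R_E·δ_{EE} = R_E/k. With 1/k = 1/(2730×12) ft/kip = 0.000031 ft/kip, R_E = δ_0 / (δ_{EE} + 1/k) = 0.13119 / (0.01152 + 0.000031) = 11.36 kip.
Moment equilibrium about D: M_D = Σ(load moments about D) − R_E·L = 246.5 − 11.36×12 = 110.2 kip·ft.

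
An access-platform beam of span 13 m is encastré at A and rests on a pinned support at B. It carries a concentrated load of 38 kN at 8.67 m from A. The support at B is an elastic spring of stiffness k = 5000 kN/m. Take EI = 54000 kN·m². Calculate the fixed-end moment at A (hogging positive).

Release the roller at B. Primary structure: cantilever fixed at A.
Deflection at B on the released cantilever, summing each load's contribution:
  point load 38 at a = 8.67: Pa²(3L − a)/(6EI) = 14439/EI
Tip deflection under a unit load at B: L³/(3EI) = 732.3/EI.
With EI = 54000 kN·m²: δ_0 = 0.26739 m and δ_{BB} = 0.013562 m/kN.
Compatibility — the spring shortens by R_B/k under the reaction it provides: δ_0 − R_B·δ_{BB} = R_B/k. With 1/k = 0.0002 m/kN, R_B = δ_0 / (δ_{BB} + 1/k) = 0.26739 / (0.013562 + 0.0002) = 19.43 kN.
Moment equilibrium about A: M_A = Σ(load moments about A) − R_B·L = 329.5 − 19.43×13 = 76.87 kN·m.

M_A = 76.87 kN·m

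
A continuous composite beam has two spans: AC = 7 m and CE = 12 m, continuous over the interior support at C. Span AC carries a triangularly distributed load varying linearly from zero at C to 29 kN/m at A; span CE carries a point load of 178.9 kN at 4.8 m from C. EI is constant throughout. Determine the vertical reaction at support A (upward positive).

Release continuity at C by inserting a hinge; the redundant is the internal moment M_C. The primary structure is two simply-supported spans AC and CE.
End slopes at the hinge C, treating each span as simply supported:
  span AC: triangular load, peak 29: 7w₀L³/(360EI) = 193.4/EI
  span CE: point load 178.9 at a = 4.8: Pab(L + b)/(6LEI) = 1649/EI
  relative rotation θ_0 = (193.4 + 1649)/EI = 1842/EI
A unit hogging moment at C produces rotation L₁/(3EI) + L₂/(3EI) = 6.333/EI.
Slope continuity at C: θ_0 = M_C·6.333/EI, so M_C = 1842/6.333 = 290.9 kN·m (hogging).
Span AC, ΣM about A with M_C applied at C: R_C^{AC}·7 = 236.8 + 290.9, so R_C^{AC} = 75.39 kN and R_A = 101.5 − 75.39 = 26.11 kN.

R_A = 26.11 kN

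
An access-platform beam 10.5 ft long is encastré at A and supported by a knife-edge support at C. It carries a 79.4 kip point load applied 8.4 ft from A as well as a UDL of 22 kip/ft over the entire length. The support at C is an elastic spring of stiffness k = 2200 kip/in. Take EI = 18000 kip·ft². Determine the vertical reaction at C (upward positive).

Choose R_C as the redundant. The primary structure is the cantilever fixed at A.
Primary-structure tip deflection at C by superposition:
  point load 79.4 at a = 8.4: Pa²(3L − a)/(6EI) = 21569/EI
  UDL 22: wL⁴/(8EI) = 33426/EI
  δ_0 = 54996/EI
Flexibility coefficient — unit upward force at C: δ_{CC} = L³/(3EI) = 385.9/EI.
With EI = 18000 kip·ft²: δ_0 = 3.0553 ft and δ_{CC} = 0.021438 ft/kip.
Compatibility — the spring shortens by R_C/k under the reaction it provides: δ_0 − R_C·δ_{CC} = R_C/k. With 1/k = 1/(2200×12) ft/kip = 0.000038 ft/kip, R_C = δ_0 / (δ_{CC} + 1/k) = 3.0553 / (0.021438 + 0.000038) = 142.3 kip.

R_C = 142.3 kip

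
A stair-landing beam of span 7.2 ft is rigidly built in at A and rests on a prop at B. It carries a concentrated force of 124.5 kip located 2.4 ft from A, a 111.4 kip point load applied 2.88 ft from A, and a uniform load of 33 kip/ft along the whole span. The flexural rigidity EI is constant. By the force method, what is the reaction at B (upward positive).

Release the roller at B. Primary structure: cantilever fixed at A.
Primary-structure tip deflection at B by superposition:
  point load 124.5 at a = 2.4: Pa²(3L − a)/(6EI) = 2295/EI
  point load 111.4 at a = 2.88: Pa²(3L − a)/(6EI) = 2883/EI
  UDL 33: wL⁴/(8EI) = 11085/EI
  δ_0 = 16263/EI
Flexibility coefficient — unit upward force at B: δ_{BB} = L³/(3EI) = 124.4/EI.
The prop prevents deflection at B: R_B = δ_0/δ_{BB} = 16263/124.4 = 130.7 kip.

R_B = 130.7 kip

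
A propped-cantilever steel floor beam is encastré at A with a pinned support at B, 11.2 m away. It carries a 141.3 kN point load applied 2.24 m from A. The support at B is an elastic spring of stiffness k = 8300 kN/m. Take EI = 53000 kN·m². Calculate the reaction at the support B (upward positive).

R_B = 7.806 kN

Take the reaction at B as the redundant and release it; the primary structure is a cantilever fixed at A.
Free-end deflection of the primary structure under the applied loading (downward +):
  point load 141.3 at a = 2.24: Pa²(3L − a)/(6EI) = 3706/EI
Flexibility coefficient — unit upward force at B: δ_{BB} = L³/(3EI) = 468.3/EI.
With EI = 53000 kN·m²: δ_0 = 0.069918 m and δ_{BB} = 0.008836 m/kN.
Compatibility — the spring shortens by R_B/k under the reaction it provides: δ_0 − R_B·δ_{BB} = R_B/k. With 1/k = 0.00012 m/kN, R_B = δ_0 / (δ_{BB} + 1/k) = 0.069918 / (0.008836 + 0.00012) = 7.806 kN.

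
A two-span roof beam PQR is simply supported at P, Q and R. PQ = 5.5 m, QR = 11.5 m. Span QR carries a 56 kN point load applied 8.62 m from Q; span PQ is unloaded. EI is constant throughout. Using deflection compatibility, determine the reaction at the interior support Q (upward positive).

Take M_Q as the redundant. Released structure: two simple spans PQ and QR with a hinge at Q.
Discontinuity in slope at Q on the released structure — sum the simple-span end rotations:
  span QR: point load 56 at a = 8.62: Pab(L + b)/(6LEI) = 289.7/EI
  relative rotation θ_0 = (0 + 289.7)/EI = 289.7/EI
A unit hogging moment at Q produces rotation L₁/(3EI) + L₂/(3EI) = 5.667/EI.
Compatibility: M_Q·(L₁+L₂)/(3EI) = θ_0, giving M_Q = 51.13 kN·m (hogging).
Span PQ, ΣM about P with M_Q applied at Q: R_Q^{PQ}·5.5 = 0 + 51.13, so R_Q^{PQ} = 9.296 kN and R_P = 0 − 9.296 = -9.296 kN.
Span QR, ΣM about R: R_Q^{QR}·11.5 = 161.3 + 51.13, so R_Q^{QR} = 18.47 kN and R_R = 56 − 18.47 = 37.53 kN.
R_Q = 9.296 + 18.47 = 27.77 kN.

R_Q = 27.77 kN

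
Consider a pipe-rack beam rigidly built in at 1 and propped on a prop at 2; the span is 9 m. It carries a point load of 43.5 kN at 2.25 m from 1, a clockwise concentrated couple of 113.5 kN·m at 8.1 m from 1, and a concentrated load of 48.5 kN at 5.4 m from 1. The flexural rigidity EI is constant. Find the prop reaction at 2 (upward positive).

R_2 = 43.42 kN

Release the roller at 2. Primary structure: cantilever fixed at 1.
Free-end deflection of the primary structure under the applied loading (downward +):
  point load 43.5 at a = 2.25: Pa²(3L − a)/(6EI) = 908.4/EI
  clockwise couple 113.5 at a = 8.1: M₀a(2L − a)/(2EI) = 4551/EI
  point load 48.5 at a = 5.4: Pa²(3L − a)/(6EI) = 5091/EI
  δ_0 = 10551/EI
Flexibility coefficient — unit upward force at 2: δ_{22} = L³/(3EI) = 243/EI.
The prop prevents deflection at 2: R_2 = δ_0/δ_{22} = 10551/243 = 43.42 kN.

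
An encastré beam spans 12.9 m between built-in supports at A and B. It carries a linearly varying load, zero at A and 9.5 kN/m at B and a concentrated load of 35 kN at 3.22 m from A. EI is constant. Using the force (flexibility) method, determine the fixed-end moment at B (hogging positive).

Release both end moments; the primary structure is a simply-supported span AB with redundants M_A and M_B.
End rotations of the released simple span under the applied load (×1/EI):
  at A: triangular load, peak 9.5: 7w₀L³/(360EI) = 396.5/EI
  at B: triangular load, peak 9.5: w₀L³/(45EI) = 453.2/EI
  at A: point load 35 at a = 3.22: Pab(L + b)/(6LEI) = 318.3/EI
  at B: point load 35 at a = 3.22: Pab(L + a)/(6LEI) = 227.2/EI
  θ_A0 = 714.8/EI,  θ_B0 = 680.4/EI
Flexibility coefficients: a unit moment at one end gives L/(3EI) there and L/(6EI) at the far end, so f₁₁ = f₂₂ = 4.3/EI and f₁₂ = f₂₁ = 2.15/EI.
Compatibility — zero rotation at each built-in end:
  4.3 M_A + 2.15 M_B = 714.8
  2.15 M_A + 4.3 M_B = 680.4
Solving the pair gives M_A = 116.2 kN·m and M_B = 100.2 kN·m (hogging).

M_B = 100.2 kN·m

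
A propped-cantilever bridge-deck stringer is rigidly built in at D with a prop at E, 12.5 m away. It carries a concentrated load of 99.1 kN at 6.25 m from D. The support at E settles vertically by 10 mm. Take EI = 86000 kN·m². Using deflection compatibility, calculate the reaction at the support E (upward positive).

R_E = 29.65 kN

Remove the prop at E; the released (primary) structure is a cantilever built in at D.
Downward deflection at the released point E due to the loads:
  point load 99.1 at a = 6.25: Pa²(3L − a)/(6EI) = 20162/EI
Flexibility coefficient — unit upward force at E: δ_{EE} = L³/(3EI) = 651/EI.
With EI = 86000 kN·m²: δ_0 = 0.23444 m and δ_{EE} = 0.00757 m/kN.
Compatibility — the beam at E must follow the support down by 0.01 m: δ_0 − R_E·δ_{EE} = 0.01, so R_E = (0.23444 − 0.01)/0.00757 = 29.65 kN.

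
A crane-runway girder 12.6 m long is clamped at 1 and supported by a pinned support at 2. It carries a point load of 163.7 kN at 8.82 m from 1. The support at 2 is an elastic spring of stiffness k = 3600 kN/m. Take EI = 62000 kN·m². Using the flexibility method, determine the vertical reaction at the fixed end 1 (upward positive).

Release the roller at 2. Primary structure: cantilever fixed at 1.
Primary-structure tip deflection at 2 by superposition:
  point load 163.7 at a = 8.82: Pa²(3L − a)/(6EI) = 61508/EI
Flexibility coefficient — unit upward force at 2: δ_{22} = L³/(3EI) = 666.8/EI.
With EI = 62000 kN·m²: δ_0 = 0.99207 m and δ_{22} = 0.010755 m/kN.
Compatibility — the spring shortens by R_2/k under the reaction it provides: δ_0 − R_2·δ_{22} = R_2/k. With 1/k = 0.000278 m/kN, R_2 = δ_0 / (δ_{22} + 1/k) = 0.99207 / (0.010755 + 0.000278) = 89.92 kN.
Vertical equilibrium: R_1 = ΣP − R_2 = 163.7 − 89.92 = 73.78 kN.

R_1 = 73.78 kN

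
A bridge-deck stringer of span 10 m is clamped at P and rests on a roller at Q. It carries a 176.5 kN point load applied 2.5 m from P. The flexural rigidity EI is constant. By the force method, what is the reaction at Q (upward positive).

Release the roller at Q. Primary structure: cantilever fixed at P.
Deflection at Q on the released cantilever, summing each load's contribution:
  point load 176.5 at a = 2.5: Pa²(3L − a)/(6EI) = 5056/EI
Tip deflection under a unit load at Q: L³/(3EI) = 333.3/EI.
Compatibility at Q: δ_0 − R_Q·δ_{QQ} = 0, so R_Q = 5056/333.3 = 15.17 kN.

R_Q = 15.17 kN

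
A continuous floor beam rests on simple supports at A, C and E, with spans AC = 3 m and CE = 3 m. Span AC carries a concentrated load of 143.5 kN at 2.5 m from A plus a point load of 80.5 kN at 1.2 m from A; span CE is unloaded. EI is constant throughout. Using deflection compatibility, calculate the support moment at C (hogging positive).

Insert a hinge at C; M_C is the redundant, and each span becomes simply supported.
End slopes at the hinge C, treating each span as simply supported:
  span AC: point load 143.5 at a = 2.5: Pab(L + a)/(6LEI) = 54.81/EI
  span AC: point load 80.5 at a = 1.2: Pab(L + a)/(6LEI) = 40.57/EI
  relative rotation θ_0 = (95.38 + 0)/EI = 95.38/EI
A unit hogging moment at C produces rotation L₁/(3EI) + L₂/(3EI) = 2/EI.
Slope continuity at C: θ_0 = M_C·2/EI, so M_C = 95.38/2 = 47.69 kN·m (hogging).

M_C = 47.69 kN·m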